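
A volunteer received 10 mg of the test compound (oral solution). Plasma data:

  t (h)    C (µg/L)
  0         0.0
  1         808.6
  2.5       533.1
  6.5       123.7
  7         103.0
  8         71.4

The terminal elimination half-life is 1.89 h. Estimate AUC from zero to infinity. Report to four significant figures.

Trapezoidal AUC_0→8:
  [0→1]: (0.0+808.6)/2 × 1 = 404.3
  [1→2.5]: (808.6+533.1)/2 × 1.5 = 1006.275
  [2.5→6.5]: (533.1+123.7)/2 × 4 = 1313.6
  [6.5→7]: (123.7+103.0)/2 × 0.5 = 56.675
  [7→8]: (103.0+71.4)/2 × 1 = 87.2
  Sum = 2868.05 µg/L·h
k_e = ln2 / t½ = 0.693147 / 1.89 = 0.3667 h^-1
Extrapolated tail: C_last / k_e = 71.4 / 0.3667 = 194.710
AUC_0→∞ = 2868.05 + 194.710 = 3062.76 µg/L·h

AUC = 3063 µg/L·h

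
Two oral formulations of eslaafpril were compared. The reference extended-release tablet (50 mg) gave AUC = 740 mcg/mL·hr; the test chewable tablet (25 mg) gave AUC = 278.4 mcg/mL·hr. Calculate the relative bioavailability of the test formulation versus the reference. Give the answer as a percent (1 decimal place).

F_rel = (AUC_test/D_test) / (AUC_ref/D_ref)
      = (278.4/25) / (740/50)
      = 11.136 / 14.8 = 0.7524 = 75.24%

F_rel = 75.2%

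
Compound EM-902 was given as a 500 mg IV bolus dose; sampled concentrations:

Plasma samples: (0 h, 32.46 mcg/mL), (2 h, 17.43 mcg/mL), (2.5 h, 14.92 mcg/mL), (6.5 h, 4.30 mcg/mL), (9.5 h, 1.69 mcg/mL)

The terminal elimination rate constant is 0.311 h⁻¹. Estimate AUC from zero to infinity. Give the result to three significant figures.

AUC = 111 mcg/mL·h

Trapezoidal AUC_0→9.5:
  [0→2]: (32.46+17.43)/2 × 2 = 49.89
  [2→2.5]: (17.43+14.92)/2 × 0.5 = 8.0875
  [2.5→6.5]: (14.92+4.30)/2 × 4 = 38.44
  [6.5→9.5]: (4.30+1.69)/2 × 3 = 8.985
  Sum = 105.4025 mcg/mL·h
Extrapolated tail: C_last / k_e = 1.69 / 0.311 = 5.434
AUC_0→∞ = 105.4025 + 5.434 = 110.8365 mcg/mL·h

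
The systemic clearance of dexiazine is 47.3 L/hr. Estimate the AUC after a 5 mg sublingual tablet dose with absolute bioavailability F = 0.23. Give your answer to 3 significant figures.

AUC_0→∞ = F × Dose / CL
        = 0.23 × 5 / 47.3 = 0.0243129 mg/L·hr

AUC = 0.0243 mg/L·hr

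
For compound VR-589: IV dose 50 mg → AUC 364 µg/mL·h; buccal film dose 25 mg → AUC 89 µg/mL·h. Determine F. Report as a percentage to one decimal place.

F = 48.9%

F = (AUC_ev / D_ev) / (AUC_iv / D_iv)
  = (89/25) / (364/50)
  = 3.56 / 7.28 = 0.4890
  = 48.90%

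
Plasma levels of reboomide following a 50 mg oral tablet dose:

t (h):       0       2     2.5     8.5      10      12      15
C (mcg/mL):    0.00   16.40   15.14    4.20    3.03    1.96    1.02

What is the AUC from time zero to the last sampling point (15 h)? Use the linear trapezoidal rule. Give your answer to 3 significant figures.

Trapezoidal AUC_0→15:
  [0→2]: (0.00+16.40)/2 × 2 = 16.4
  [2→2.5]: (16.40+15.14)/2 × 0.5 = 7.885
  [2.5→8.5]: (15.14+4.20)/2 × 6 = 58.02
  [8.5→10]: (4.20+3.03)/2 × 1.5 = 5.4225
  [10→12]: (3.03+1.96)/2 × 2 = 4.99
  [12→15]: (1.96+1.02)/2 × 3 = 4.47
  Sum = 97.1875 mcg/mL·h

AUC = 97.2 mcg/mL·h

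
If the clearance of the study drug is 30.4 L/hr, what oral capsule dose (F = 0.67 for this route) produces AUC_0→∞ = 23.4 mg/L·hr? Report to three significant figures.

Dose = 1060 mg

Dose = CL × AUC_0→∞ / F
     = 30.4 × 23.4 / 0.67 = 1061.73 mg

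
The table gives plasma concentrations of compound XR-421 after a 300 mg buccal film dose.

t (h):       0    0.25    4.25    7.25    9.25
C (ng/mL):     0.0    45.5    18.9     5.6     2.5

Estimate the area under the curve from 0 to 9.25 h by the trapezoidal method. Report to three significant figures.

AUC = 179 ng/mL·h

Trapezoidal AUC_0→9.25:
  [0→0.25]: (0.0+45.5)/2 × 0.25 = 5.6875
  [0.25→4.25]: (45.5+18.9)/2 × 4 = 128.8
  [4.25→7.25]: (18.9+5.6)/2 × 3 = 36.75
  [7.25→9.25]: (5.6+2.5)/2 × 2 = 8.1
  Sum = 179.3375 ng/mL·h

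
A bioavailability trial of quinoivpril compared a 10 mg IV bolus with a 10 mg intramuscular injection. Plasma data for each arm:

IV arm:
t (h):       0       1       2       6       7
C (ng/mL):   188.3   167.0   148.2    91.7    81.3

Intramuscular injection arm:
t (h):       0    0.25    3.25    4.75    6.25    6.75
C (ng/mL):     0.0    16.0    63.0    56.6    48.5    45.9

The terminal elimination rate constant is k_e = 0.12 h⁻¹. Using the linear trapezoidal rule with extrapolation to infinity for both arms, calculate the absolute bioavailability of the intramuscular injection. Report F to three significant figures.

F = 0.440

Trapezoidal AUC_0→7 (IV):
  [0→1]: (188.3+167.0)/2 × 1 = 177.65
  [1→2]: (167.0+148.2)/2 × 1 = 157.6
  [2→6]: (148.2+91.7)/2 × 4 = 479.8
  [6→7]: (91.7+81.3)/2 × 1 = 86.5
  Sum = 901.55 ng/mL·h
IV tail: 81.3/0.12 = 677.500; AUC_iv,0→∞ = 901.55 + 677.500 = 1579.05 ng/mL·h
Trapezoidal AUC_0→6.75 (intramuscular injection):
  [0→0.25]: (0.0+16.0)/2 × 0.25 = 2.0
  [0.25→3.25]: (16.0+63.0)/2 × 3 = 118.5
  [3.25→4.75]: (63.0+56.6)/2 × 1.5 = 89.7
  [4.75→6.25]: (56.6+48.5)/2 × 1.5 = 78.825
  [6.25→6.75]: (48.5+45.9)/2 × 0.5 = 23.6
  Sum = 312.625 ng/mL·h
intramuscular injection tail: 45.9/0.12 = 382.500; AUC_ev,0→∞ = 312.625 + 382.500 = 695.125 ng/mL·h
F = (AUC_ev/D_ev)/(AUC_iv/D_iv) = (695.125/10)/(1579.05/10) = 69.5125/157.905 = 0.4402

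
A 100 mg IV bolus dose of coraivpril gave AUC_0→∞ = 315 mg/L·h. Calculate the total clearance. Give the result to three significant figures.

CL = Dose_iv / AUC_0→∞
   = 100 / 315 = 0.31746 L/h

CL = 0.317 L/h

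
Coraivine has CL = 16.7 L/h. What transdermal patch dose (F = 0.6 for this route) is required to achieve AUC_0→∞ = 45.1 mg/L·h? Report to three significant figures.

Dose = 1260 mg

Dose = CL × AUC_0→∞ / F
     = 16.7 × 45.1 / 0.6 = 1255.28 mg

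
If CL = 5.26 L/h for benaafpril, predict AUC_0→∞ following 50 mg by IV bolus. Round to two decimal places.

AUC_0→∞ = Dose_iv / CL
        = 50 / 5.26 = 9.5057 mg/L·h

AUC = 9.51 mg/L·h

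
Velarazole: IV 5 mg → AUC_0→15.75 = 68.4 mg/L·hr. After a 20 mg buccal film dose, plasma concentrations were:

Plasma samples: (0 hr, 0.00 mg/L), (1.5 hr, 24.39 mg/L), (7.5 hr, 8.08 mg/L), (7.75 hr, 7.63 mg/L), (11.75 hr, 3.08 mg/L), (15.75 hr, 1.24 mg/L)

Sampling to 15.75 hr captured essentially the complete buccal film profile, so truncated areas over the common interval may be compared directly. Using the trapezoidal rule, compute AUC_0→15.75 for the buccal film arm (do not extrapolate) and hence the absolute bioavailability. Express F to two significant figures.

Trapezoidal AUC_0→15.75 (buccal film):
  [0→1.5]: (0.00+24.39)/2 × 1.5 = 18.2925
  [1.5→7.5]: (24.39+8.08)/2 × 6 = 97.41
  [7.5→7.75]: (8.08+7.63)/2 × 0.25 = 1.96375
  [7.75→11.75]: (7.63+3.08)/2 × 4 = 21.42
  [11.75→15.75]: (3.08+1.24)/2 × 4 = 8.64
  Sum = 147.72625 mg/L·hr
F = (AUC_ev/D_ev)/(AUC_iv/D_iv) = (147.72625/20)/(68.4/5) = 7.3863125/13.68 = 0.5399

F = 0.54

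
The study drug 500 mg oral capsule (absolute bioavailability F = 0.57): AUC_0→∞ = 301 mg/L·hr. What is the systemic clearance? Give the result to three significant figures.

CL = F × Dose / AUC_0→∞
   = 0.57 × 500 / 301 = 0.946844 L/hr

CL = 0.947 L/hr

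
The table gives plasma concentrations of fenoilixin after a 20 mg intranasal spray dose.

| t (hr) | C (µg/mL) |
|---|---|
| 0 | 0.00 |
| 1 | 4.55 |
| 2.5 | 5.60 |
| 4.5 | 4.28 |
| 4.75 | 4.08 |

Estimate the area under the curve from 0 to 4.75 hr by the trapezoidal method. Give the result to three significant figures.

Trapezoidal AUC_0→4.75:
  [0→1]: (0.00+4.55)/2 × 1 = 2.275
  [1→2.5]: (4.55+5.60)/2 × 1.5 = 7.6125
  [2.5→4.5]: (5.60+4.28)/2 × 2 = 9.88
  [4.5→4.75]: (4.28+4.08)/2 × 0.25 = 1.045
  Sum = 20.8125 µg/mL·hr

AUC = 20.8 µg/mL·hr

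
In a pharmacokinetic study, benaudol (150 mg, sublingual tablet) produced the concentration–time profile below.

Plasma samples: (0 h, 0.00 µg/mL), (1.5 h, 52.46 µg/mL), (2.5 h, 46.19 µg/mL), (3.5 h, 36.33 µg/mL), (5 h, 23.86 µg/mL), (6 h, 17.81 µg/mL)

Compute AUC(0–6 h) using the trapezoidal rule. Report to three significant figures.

AUC = 196 µg/mL·h

Trapezoidal AUC_0→6:
  [0→1.5]: (0.00+52.46)/2 × 1.5 = 39.345
  [1.5→2.5]: (52.46+46.19)/2 × 1 = 49.325
  [2.5→3.5]: (46.19+36.33)/2 × 1 = 41.26
  [3.5→5]: (36.33+23.86)/2 × 1.5 = 45.1425
  [5→6]: (23.86+17.81)/2 × 1 = 20.835
  Sum = 195.9075 µg/mL·h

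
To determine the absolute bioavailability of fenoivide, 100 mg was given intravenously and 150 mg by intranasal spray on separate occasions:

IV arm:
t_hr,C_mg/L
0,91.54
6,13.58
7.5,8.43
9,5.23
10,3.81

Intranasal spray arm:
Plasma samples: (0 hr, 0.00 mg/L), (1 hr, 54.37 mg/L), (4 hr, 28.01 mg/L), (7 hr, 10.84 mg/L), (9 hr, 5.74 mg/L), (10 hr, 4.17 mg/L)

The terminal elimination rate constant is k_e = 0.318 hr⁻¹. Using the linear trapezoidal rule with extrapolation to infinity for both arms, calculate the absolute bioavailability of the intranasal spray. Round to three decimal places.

F = 0.453

Trapezoidal AUC_0→10 (IV):
  [0→6]: (91.54+13.58)/2 × 6 = 315.36
  [6→7.5]: (13.58+8.43)/2 × 1.5 = 16.5075
  [7.5→9]: (8.43+5.23)/2 × 1.5 = 10.245
  [9→10]: (5.23+3.81)/2 × 1 = 4.52
  Sum = 346.6325 mg/L·hr
IV tail: 3.81/0.318 = 11.981; AUC_iv,0→∞ = 346.6325 + 11.981 = 358.6135 mg/L·hr
Trapezoidal AUC_0→10 (intranasal spray):
  [0→1]: (0.00+54.37)/2 × 1 = 27.185
  [1→4]: (54.37+28.01)/2 × 3 = 123.57
  [4→7]: (28.01+10.84)/2 × 3 = 58.275
  [7→9]: (10.84+5.74)/2 × 2 = 16.58
  [9→10]: (5.74+4.17)/2 × 1 = 4.955
  Sum = 230.565 mg/L·hr
intranasal spray tail: 4.17/0.318 = 13.113; AUC_ev,0→∞ = 230.565 + 13.113 = 243.678 mg/L·hr
F = (AUC_ev/D_ev)/(AUC_iv/D_iv) = (243.678/150)/(358.6135/100) = 1.62452/3.586135 = 0.4530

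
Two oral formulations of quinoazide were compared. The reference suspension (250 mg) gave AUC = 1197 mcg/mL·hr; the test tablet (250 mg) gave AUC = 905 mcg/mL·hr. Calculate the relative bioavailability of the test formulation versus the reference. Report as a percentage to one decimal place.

F_rel = (AUC_test/D_test) / (AUC_ref/D_ref)
      = (905/250) / (1197/250)
      = 3.62 / 4.788 = 0.7561 = 75.61%

F_rel = 75.6%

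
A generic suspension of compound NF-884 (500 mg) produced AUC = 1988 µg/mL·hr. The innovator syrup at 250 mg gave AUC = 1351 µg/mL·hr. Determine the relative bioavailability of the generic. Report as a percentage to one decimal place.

F_rel = (AUC_test/D_test) / (AUC_ref/D_ref)
      = (1988/500) / (1351/250)
      = 3.976 / 5.404 = 0.7358 = 73.58%

F_rel = 73.6%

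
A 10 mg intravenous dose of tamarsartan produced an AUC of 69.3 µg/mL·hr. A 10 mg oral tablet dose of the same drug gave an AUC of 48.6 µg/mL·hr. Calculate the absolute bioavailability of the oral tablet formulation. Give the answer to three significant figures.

F = (AUC_ev / D_ev) / (AUC_iv / D_iv)
  = (48.6/10) / (69.3/10)
  = 4.86 / 6.93 = 0.7013

F = 0.701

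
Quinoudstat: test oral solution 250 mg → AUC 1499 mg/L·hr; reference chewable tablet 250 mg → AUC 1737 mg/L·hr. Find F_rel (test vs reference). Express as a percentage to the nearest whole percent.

F_rel = (AUC_test/D_test) / (AUC_ref/D_ref)
      = (1499/250) / (1737/250)
      = 5.996 / 6.948 = 0.8630 = 86.30%

F_rel = 86%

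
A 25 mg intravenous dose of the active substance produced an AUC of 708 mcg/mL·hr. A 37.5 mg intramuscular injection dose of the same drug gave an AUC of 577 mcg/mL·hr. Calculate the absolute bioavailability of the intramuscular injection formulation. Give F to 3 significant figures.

F = (AUC_ev / D_ev) / (AUC_iv / D_iv)
  = (577/37.5) / (708/25)
  = 15.3867 / 28.32 = 0.5433

F = 0.543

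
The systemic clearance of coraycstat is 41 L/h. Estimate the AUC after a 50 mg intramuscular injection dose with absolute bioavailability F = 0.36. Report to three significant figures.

AUC_0→∞ = F × Dose / CL
        = 0.36 × 50 / 41 = 0.439024 mg/L·h

AUC = 0.439 mg/L·h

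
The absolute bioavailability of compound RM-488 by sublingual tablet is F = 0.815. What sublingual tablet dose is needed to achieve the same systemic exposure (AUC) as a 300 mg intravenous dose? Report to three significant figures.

D_sublingual = 368 mg

For equal systemic exposure: F × D_ev = D_iv
D_ev = D_iv / F = 300 / 0.815 = 368.098 mg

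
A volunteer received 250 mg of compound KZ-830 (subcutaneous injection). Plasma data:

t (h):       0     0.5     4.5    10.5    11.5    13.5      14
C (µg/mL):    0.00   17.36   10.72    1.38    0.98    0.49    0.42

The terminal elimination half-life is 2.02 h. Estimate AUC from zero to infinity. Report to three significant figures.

AUC = 101 µg/mL·h

Trapezoidal AUC_0→14:
  [0→0.5]: (0.00+17.36)/2 × 0.5 = 4.34
  [0.5→4.5]: (17.36+10.72)/2 × 4 = 56.16
  [4.5→10.5]: (10.72+1.38)/2 × 6 = 36.3
  [10.5→11.5]: (1.38+0.98)/2 × 1 = 1.18
  [11.5→13.5]: (0.98+0.49)/2 × 2 = 1.47
  [13.5→14]: (0.49+0.42)/2 × 0.5 = 0.2275
  Sum = 99.6775 µg/mL·h
k_e = ln2 / t½ = 0.693147 / 2.02 = 0.3431 h^-1
Extrapolated tail: C_last / k_e = 0.42 / 0.3431 = 1.224
AUC_0→∞ = 99.6775 + 1.224 = 100.9015 µg/mL·h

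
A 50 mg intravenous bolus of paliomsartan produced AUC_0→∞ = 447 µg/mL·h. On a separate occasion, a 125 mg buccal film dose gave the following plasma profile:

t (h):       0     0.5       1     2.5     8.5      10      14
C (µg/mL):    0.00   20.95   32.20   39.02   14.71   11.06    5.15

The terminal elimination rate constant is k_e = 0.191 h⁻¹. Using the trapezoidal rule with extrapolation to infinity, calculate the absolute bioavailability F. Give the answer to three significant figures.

F = 0.279

Trapezoidal AUC_0→14 (buccal film):
  [0→0.5]: (0.00+20.95)/2 × 0.5 = 5.2375
  [0.5→1]: (20.95+32.20)/2 × 0.5 = 13.2875
  [1→2.5]: (32.20+39.02)/2 × 1.5 = 53.415
  [2.5→8.5]: (39.02+14.71)/2 × 6 = 161.19
  [8.5→10]: (14.71+11.06)/2 × 1.5 = 19.3275
  [10→14]: (11.06+5.15)/2 × 4 = 32.42
  Sum = 284.8775 µg/mL·h
Tail: C_last/k_e = 5.15/0.191 = 26.963
AUC_0→∞ (buccal film) = 284.8775 + 26.963 = 311.8405 µg/mL·h
F = (AUC_ev/D_ev)/(AUC_iv/D_iv) = (311.8405/125)/(447/50) = 2.494724/8.94 = 0.2791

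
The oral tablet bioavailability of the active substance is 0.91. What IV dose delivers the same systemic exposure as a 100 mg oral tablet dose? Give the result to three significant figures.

Systemic exposure from an extravascular dose = F × D_ev, so the equivalent IV dose is F × D_ev.
D_iv = F × D_ev = 0.91 × 100 = 91 mg

D_iv = 91.0 mg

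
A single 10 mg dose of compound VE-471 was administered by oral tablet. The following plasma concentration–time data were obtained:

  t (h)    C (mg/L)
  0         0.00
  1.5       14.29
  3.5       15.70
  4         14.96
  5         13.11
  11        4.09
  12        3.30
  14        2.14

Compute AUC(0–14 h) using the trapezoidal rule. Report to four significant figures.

AUC = 123.1 mg/L·h

Trapezoidal AUC_0→14:
  [0→1.5]: (0.00+14.29)/2 × 1.5 = 10.7175
  [1.5→3.5]: (14.29+15.70)/2 × 2 = 29.99
  [3.5→4]: (15.70+14.96)/2 × 0.5 = 7.665
  [4→5]: (14.96+13.11)/2 × 1 = 14.035
  [5→11]: (13.11+4.09)/2 × 6 = 51.6
  [11→12]: (4.09+3.30)/2 × 1 = 3.695
  [12→14]: (3.30+2.14)/2 × 2 = 5.44
  Sum = 123.1425 mg/L·h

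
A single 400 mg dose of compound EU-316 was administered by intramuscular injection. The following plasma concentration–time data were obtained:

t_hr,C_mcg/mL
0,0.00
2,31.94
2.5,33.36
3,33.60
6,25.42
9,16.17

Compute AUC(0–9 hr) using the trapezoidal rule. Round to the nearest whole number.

AUC = 216 mcg/mL·hr

Trapezoidal AUC_0→9:
  [0→2]: (0.00+31.94)/2 × 2 = 31.94
  [2→2.5]: (31.94+33.36)/2 × 0.5 = 16.325
  [2.5→3]: (33.36+33.60)/2 × 0.5 = 16.74
  [3→6]: (33.60+25.42)/2 × 3 = 88.53
  [6→9]: (25.42+16.17)/2 × 3 = 62.385
  Sum = 215.92 mcg/mL·hr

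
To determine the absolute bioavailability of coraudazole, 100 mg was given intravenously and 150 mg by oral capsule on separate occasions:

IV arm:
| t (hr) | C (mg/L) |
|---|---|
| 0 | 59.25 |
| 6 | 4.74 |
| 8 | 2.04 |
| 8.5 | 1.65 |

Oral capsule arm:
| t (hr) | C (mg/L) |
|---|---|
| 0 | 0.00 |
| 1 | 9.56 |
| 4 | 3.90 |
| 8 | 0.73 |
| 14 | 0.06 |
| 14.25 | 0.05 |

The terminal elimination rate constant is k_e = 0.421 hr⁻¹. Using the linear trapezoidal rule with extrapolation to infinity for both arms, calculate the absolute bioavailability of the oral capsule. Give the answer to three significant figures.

Trapezoidal AUC_0→8.5 (IV):
  [0→6]: (59.25+4.74)/2 × 6 = 191.97
  [6→8]: (4.74+2.04)/2 × 2 = 6.78
  [8→8.5]: (2.04+1.65)/2 × 0.5 = 0.9225
  Sum = 199.6725 mg/L·hr
IV tail: 1.65/0.421 = 3.919; AUC_iv,0→∞ = 199.6725 + 3.919 = 203.5915 mg/L·hr
Trapezoidal AUC_0→14.25 (oral capsule):
  [0→1]: (0.00+9.56)/2 × 1 = 4.78
  [1→4]: (9.56+3.90)/2 × 3 = 20.19
  [4→8]: (3.90+0.73)/2 × 4 = 9.26
  [8→14]: (0.73+0.06)/2 × 6 = 2.37
  [14→14.25]: (0.06+0.05)/2 × 0.25 = 0.01375
  Sum = 36.61375 mg/L·hr
oral capsule tail: 0.05/0.421 = 0.119; AUC_ev,0→∞ = 36.61375 + 0.119 = 36.73275 mg/L·hr
F = (AUC_ev/D_ev)/(AUC_iv/D_iv) = (36.73275/150)/(203.5915/100) = 0.244885/2.035915 = 0.1203

F = 0.120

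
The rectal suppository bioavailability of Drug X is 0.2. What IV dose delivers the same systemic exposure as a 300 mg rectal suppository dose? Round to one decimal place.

D_iv = 60.0 mg

Systemic exposure from an extravascular dose = F × D_ev, so the equivalent IV dose is F × D_ev.
D_iv = F × D_ev = 0.2 × 300 = 60 mg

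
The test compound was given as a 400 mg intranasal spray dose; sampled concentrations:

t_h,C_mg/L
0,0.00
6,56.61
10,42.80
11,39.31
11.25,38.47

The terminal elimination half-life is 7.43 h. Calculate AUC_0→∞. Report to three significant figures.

Trapezoidal AUC_0→11.25:
  [0→6]: (0.00+56.61)/2 × 6 = 169.83
  [6→10]: (56.61+42.80)/2 × 4 = 198.82
  [10→11]: (42.80+39.31)/2 × 1 = 41.055
  [11→11.25]: (39.31+38.47)/2 × 0.25 = 9.7225
  Sum = 419.4275 mg/L·h
k_e = ln2 / t½ = 0.693147 / 7.43 = 0.0933 h^-1
Extrapolated tail: C_last / k_e = 38.47 / 0.0933 = 412.326
AUC_0→∞ = 419.4275 + 412.326 = 831.7535 mg/L·h

AUC = 832 mg/L·h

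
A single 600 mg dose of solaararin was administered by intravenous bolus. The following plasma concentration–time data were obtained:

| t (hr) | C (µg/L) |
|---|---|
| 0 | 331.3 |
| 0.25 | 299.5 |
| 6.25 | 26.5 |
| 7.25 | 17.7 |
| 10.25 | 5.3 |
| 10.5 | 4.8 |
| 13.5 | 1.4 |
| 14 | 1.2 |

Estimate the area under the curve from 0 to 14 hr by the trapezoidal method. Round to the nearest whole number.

AUC = 1125 µg/L·hr

Trapezoidal AUC_0→14:
  [0→0.25]: (331.3+299.5)/2 × 0.25 = 78.85
  [0.25→6.25]: (299.5+26.5)/2 × 6 = 978.0
  [6.25→7.25]: (26.5+17.7)/2 × 1 = 22.1
  [7.25→10.25]: (17.7+5.3)/2 × 3 = 34.5
  [10.25→10.5]: (5.3+4.8)/2 × 0.25 = 1.2625
  [10.5→13.5]: (4.8+1.4)/2 × 3 = 9.3
  [13.5→14]: (1.4+1.2)/2 × 0.5 = 0.65
  Sum = 1124.6625 µg/L·hr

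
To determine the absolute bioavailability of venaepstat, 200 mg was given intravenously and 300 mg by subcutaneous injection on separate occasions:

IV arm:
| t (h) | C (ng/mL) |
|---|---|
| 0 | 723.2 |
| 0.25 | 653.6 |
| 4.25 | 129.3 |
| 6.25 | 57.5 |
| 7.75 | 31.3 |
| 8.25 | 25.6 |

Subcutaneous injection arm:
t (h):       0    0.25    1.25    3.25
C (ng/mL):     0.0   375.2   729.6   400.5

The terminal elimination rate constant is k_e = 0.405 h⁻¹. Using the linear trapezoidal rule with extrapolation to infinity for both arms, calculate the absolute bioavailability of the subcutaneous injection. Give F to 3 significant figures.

F = 0.876

Trapezoidal AUC_0→8.25 (IV):
  [0→0.25]: (723.2+653.6)/2 × 0.25 = 172.1
  [0.25→4.25]: (653.6+129.3)/2 × 4 = 1565.8
  [4.25→6.25]: (129.3+57.5)/2 × 2 = 186.8
  [6.25→7.75]: (57.5+31.3)/2 × 1.5 = 66.6
  [7.75→8.25]: (31.3+25.6)/2 × 0.5 = 14.225
  Sum = 2005.525 ng/mL·h
IV tail: 25.6/0.405 = 63.210; AUC_iv,0→∞ = 2005.525 + 63.210 = 2068.735 ng/mL·h
Trapezoidal AUC_0→3.25 (subcutaneous injection):
  [0→0.25]: (0.0+375.2)/2 × 0.25 = 46.9
  [0.25→1.25]: (375.2+729.6)/2 × 1 = 552.4
  [1.25→3.25]: (729.6+400.5)/2 × 2 = 1130.1
  Sum = 1729.4 ng/mL·h
subcutaneous injection tail: 400.5/0.405 = 988.889; AUC_ev,0→∞ = 1729.4 + 988.889 = 2718.289 ng/mL·h
F = (AUC_ev/D_ev)/(AUC_iv/D_iv) = (2718.289/300)/(2068.735/200) = 9.06096/10.343675 = 0.8760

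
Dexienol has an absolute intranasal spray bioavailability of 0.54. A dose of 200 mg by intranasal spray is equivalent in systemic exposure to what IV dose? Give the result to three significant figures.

D_iv = 108 mg

Systemic exposure from an extravascular dose = F × D_ev, so the equivalent IV dose is F × D_ev.
D_iv = F × D_ev = 0.54 × 200 = 108 mg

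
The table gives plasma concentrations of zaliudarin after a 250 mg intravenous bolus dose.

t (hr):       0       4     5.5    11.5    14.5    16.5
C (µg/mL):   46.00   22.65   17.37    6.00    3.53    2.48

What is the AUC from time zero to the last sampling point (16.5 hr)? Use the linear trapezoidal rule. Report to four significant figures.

AUC = 257.7 µg/mL·hr

Trapezoidal AUC_0→16.5:
  [0→4]: (46.00+22.65)/2 × 4 = 137.3
  [4→5.5]: (22.65+17.37)/2 × 1.5 = 30.015
  [5.5→11.5]: (17.37+6.00)/2 × 6 = 70.11
  [11.5→14.5]: (6.00+3.53)/2 × 3 = 14.295
  [14.5→16.5]: (3.53+2.48)/2 × 2 = 6.01
  Sum = 257.73 µg/mL·hr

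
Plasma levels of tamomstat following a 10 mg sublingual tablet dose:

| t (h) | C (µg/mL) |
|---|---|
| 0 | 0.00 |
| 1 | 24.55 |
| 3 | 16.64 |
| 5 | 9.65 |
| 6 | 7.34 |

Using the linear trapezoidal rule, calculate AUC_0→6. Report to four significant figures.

AUC = 88.25 µg/mL·h

Trapezoidal AUC_0→6:
  [0→1]: (0.00+24.55)/2 × 1 = 12.275
  [1→3]: (24.55+16.64)/2 × 2 = 41.19
  [3→5]: (16.64+9.65)/2 × 2 = 26.29
  [5→6]: (9.65+7.34)/2 × 1 = 8.495
  Sum = 88.25 µg/mL·h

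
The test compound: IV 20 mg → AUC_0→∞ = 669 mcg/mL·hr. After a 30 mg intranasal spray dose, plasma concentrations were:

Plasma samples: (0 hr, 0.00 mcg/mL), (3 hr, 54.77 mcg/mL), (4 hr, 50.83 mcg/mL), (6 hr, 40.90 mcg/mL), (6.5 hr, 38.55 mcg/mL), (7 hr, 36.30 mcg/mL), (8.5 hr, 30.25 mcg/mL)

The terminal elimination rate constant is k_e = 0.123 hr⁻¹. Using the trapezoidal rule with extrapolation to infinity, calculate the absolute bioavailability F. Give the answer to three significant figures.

F = 0.559

Trapezoidal AUC_0→8.5 (intranasal spray):
  [0→3]: (0.00+54.77)/2 × 3 = 82.155
  [3→4]: (54.77+50.83)/2 × 1 = 52.8
  [4→6]: (50.83+40.90)/2 × 2 = 91.73
  [6→6.5]: (40.90+38.55)/2 × 0.5 = 19.8625
  [6.5→7]: (38.55+36.30)/2 × 0.5 = 18.7125
  [7→8.5]: (36.30+30.25)/2 × 1.5 = 49.9125
  Sum = 315.1725 mcg/mL·hr
Tail: C_last/k_e = 30.25/0.123 = 245.935
AUC_0→∞ (intranasal spray) = 315.1725 + 245.935 = 561.1075 mcg/mL·hr
F = (AUC_ev/D_ev)/(AUC_iv/D_iv) = (561.1075/30)/(669/20) = 18.7036/33.45 = 0.5592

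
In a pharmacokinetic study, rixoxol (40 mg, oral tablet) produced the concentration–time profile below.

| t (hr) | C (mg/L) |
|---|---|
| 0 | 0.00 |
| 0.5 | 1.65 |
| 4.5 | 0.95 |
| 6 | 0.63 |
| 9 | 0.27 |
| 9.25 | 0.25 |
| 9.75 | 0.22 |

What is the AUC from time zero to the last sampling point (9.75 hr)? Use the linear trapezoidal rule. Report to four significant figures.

AUC = 8.330 mg/L·hr

Trapezoidal AUC_0→9.75:
  [0→0.5]: (0.00+1.65)/2 × 0.5 = 0.4125
  [0.5→4.5]: (1.65+0.95)/2 × 4 = 5.2
  [4.5→6]: (0.95+0.63)/2 × 1.5 = 1.185
  [6→9]: (0.63+0.27)/2 × 3 = 1.35
  [9→9.25]: (0.27+0.25)/2 × 0.25 = 0.065
  [9.25→9.75]: (0.25+0.22)/2 × 0.5 = 0.1175
  Sum = 8.33 mg/L·hr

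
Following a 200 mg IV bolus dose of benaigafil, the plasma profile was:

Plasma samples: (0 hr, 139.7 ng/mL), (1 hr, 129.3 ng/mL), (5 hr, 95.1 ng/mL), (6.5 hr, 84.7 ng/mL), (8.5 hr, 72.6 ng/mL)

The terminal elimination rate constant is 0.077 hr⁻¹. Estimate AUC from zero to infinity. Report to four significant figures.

AUC = 1818 ng/mL·hr

Trapezoidal AUC_0→8.5:
  [0→1]: (139.7+129.3)/2 × 1 = 134.5
  [1→5]: (129.3+95.1)/2 × 4 = 448.8
  [5→6.5]: (95.1+84.7)/2 × 1.5 = 134.85
  [6.5→8.5]: (84.7+72.6)/2 × 2 = 157.3
  Sum = 875.45 ng/mL·hr
Extrapolated tail: C_last / k_e = 72.6 / 0.077 = 942.857
AUC_0→∞ = 875.45 + 942.857 = 1818.307 ng/mL·hr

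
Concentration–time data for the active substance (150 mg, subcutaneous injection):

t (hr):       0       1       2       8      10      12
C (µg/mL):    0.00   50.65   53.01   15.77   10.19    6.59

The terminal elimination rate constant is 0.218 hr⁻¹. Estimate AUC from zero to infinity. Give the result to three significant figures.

AUC = 356 µg/mL·hr

Trapezoidal AUC_0→12:
  [0→1]: (0.00+50.65)/2 × 1 = 25.325
  [1→2]: (50.65+53.01)/2 × 1 = 51.83
  [2→8]: (53.01+15.77)/2 × 6 = 206.34
  [8→10]: (15.77+10.19)/2 × 2 = 25.96
  [10→12]: (10.19+6.59)/2 × 2 = 16.78
  Sum = 326.235 µg/mL·hr
Extrapolated tail: C_last / k_e = 6.59 / 0.218 = 30.229
AUC_0→∞ = 326.235 + 30.229 = 356.464 µg/mL·hr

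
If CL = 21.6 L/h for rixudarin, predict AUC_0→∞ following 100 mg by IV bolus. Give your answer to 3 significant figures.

AUC = 4.63 mg/L·h

AUC_0→∞ = Dose_iv / CL
        = 100 / 21.6 = 4.62963 mg/L·h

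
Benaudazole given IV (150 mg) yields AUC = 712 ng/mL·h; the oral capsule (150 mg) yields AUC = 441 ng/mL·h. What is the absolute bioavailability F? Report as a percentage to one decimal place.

F = 61.9%

F = (AUC_ev / D_ev) / (AUC_iv / D_iv)
  = (441/150) / (712/150)
  = 2.94 / 4.74667 = 0.6194
  = 61.94%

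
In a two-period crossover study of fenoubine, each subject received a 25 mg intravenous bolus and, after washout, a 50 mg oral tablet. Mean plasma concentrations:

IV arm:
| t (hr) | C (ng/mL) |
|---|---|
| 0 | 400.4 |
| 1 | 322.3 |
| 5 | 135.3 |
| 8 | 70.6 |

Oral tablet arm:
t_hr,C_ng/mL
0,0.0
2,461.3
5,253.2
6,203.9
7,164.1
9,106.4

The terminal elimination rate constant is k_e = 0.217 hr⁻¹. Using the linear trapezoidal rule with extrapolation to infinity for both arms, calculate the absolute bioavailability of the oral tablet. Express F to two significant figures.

Trapezoidal AUC_0→8 (IV):
  [0→1]: (400.4+322.3)/2 × 1 = 361.35
  [1→5]: (322.3+135.3)/2 × 4 = 915.2
  [5→8]: (135.3+70.6)/2 × 3 = 308.85
  Sum = 1585.4 ng/mL·hr
IV tail: 70.6/0.217 = 325.346; AUC_iv,0→∞ = 1585.4 + 325.346 = 1910.746 ng/mL·hr
Trapezoidal AUC_0→9 (oral tablet):
  [0→2]: (0.0+461.3)/2 × 2 = 461.3
  [2→5]: (461.3+253.2)/2 × 3 = 1071.75
  [5→6]: (253.2+203.9)/2 × 1 = 228.55
  [6→7]: (203.9+164.1)/2 × 1 = 184.0
  [7→9]: (164.1+106.4)/2 × 2 = 270.5
  Sum = 2216.1 ng/mL·hr
oral tablet tail: 106.4/0.217 = 490.323; AUC_ev,0→∞ = 2216.1 + 490.323 = 2706.423 ng/mL·hr
F = (AUC_ev/D_ev)/(AUC_iv/D_iv) = (2706.423/50)/(1910.746/25) = 54.12846/76.42984 = 0.7082

F = 0.71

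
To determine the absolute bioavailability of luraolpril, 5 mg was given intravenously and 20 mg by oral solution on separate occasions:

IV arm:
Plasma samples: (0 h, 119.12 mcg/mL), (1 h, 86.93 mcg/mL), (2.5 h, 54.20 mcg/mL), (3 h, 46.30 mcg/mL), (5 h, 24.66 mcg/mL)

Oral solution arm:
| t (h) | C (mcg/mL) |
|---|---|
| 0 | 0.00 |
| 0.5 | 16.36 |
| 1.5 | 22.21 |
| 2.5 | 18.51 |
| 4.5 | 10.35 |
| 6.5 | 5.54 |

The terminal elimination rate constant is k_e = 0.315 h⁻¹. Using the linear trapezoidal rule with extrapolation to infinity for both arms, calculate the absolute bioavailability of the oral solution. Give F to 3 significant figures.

Trapezoidal AUC_0→5 (IV):
  [0→1]: (119.12+86.93)/2 × 1 = 103.025
  [1→2.5]: (86.93+54.20)/2 × 1.5 = 105.8475
  [2.5→3]: (54.20+46.30)/2 × 0.5 = 25.125
  [3→5]: (46.30+24.66)/2 × 2 = 70.96
  Sum = 304.9575 mcg/mL·h
IV tail: 24.66/0.315 = 78.286; AUC_iv,0→∞ = 304.9575 + 78.286 = 383.2435 mcg/mL·h
Trapezoidal AUC_0→6.5 (oral solution):
  [0→0.5]: (0.00+16.36)/2 × 0.5 = 4.09
  [0.5→1.5]: (16.36+22.21)/2 × 1 = 19.285
  [1.5→2.5]: (22.21+18.51)/2 × 1 = 20.36
  [2.5→4.5]: (18.51+10.35)/2 × 2 = 28.86
  [4.5→6.5]: (10.35+5.54)/2 × 2 = 15.89
  Sum = 88.485 mcg/mL·h
oral solution tail: 5.54/0.315 = 17.587; AUC_ev,0→∞ = 88.485 + 17.587 = 106.072 mcg/mL·h
F = (AUC_ev/D_ev)/(AUC_iv/D_iv) = (106.072/20)/(383.2435/5) = 5.3036/76.6487 = 0.0692

F = 0.0692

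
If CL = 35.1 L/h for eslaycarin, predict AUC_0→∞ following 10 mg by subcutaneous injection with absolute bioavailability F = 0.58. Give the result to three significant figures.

AUC = 0.165 mg/L·h

AUC_0→∞ = F × Dose / CL
        = 0.58 × 10 / 35.1 = 0.165242 mg/L·h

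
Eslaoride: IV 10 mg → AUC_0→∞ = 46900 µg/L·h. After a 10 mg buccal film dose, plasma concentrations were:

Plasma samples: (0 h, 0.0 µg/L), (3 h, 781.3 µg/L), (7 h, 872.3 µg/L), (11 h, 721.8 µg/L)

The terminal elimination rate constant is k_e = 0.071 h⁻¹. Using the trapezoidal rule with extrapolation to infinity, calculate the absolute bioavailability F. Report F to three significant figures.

F = 0.380

Trapezoidal AUC_0→11 (buccal film):
  [0→3]: (0.0+781.3)/2 × 3 = 1171.95
  [3→7]: (781.3+872.3)/2 × 4 = 3307.2
  [7→11]: (872.3+721.8)/2 × 4 = 3188.2
  Sum = 7667.35 µg/L·h
Tail: C_last/k_e = 721.8/0.071 = 10166.197
AUC_0→∞ (buccal film) = 7667.35 + 10166.197 = 17833.547 µg/L·h
F = (AUC_ev/D_ev)/(AUC_iv/D_iv) = (17833.547/10)/(46900/10) = 1783.3547/4690 = 0.3802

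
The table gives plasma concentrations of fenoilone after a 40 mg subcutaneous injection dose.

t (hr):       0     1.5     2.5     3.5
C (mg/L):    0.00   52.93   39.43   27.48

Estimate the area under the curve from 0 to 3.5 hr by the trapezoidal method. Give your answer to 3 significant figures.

AUC = 119 mg/L·hr

Trapezoidal AUC_0→3.5:
  [0→1.5]: (0.00+52.93)/2 × 1.5 = 39.6975
  [1.5→2.5]: (52.93+39.43)/2 × 1 = 46.18
  [2.5→3.5]: (39.43+27.48)/2 × 1 = 33.455
  Sum = 119.3325 mg/L·hr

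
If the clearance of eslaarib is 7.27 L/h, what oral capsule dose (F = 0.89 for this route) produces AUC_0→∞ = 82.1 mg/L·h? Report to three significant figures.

Dose = CL × AUC_0→∞ / F
     = 7.27 × 82.1 / 0.89 = 670.637 mg

Dose = 671 mg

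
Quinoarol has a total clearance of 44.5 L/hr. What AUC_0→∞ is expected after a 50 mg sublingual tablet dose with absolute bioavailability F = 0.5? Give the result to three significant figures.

AUC_0→∞ = F × Dose / CL
        = 0.5 × 50 / 44.5 = 0.561798 mg/L·hr

AUC = 0.562 mg/L·hr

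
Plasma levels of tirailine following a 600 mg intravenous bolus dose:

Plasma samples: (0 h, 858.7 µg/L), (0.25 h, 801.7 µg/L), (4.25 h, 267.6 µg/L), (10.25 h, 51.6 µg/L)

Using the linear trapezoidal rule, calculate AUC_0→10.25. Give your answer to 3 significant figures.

AUC = 3300 µg/L·h

Trapezoidal AUC_0→10.25:
  [0→0.25]: (858.7+801.7)/2 × 0.25 = 207.55
  [0.25→4.25]: (801.7+267.6)/2 × 4 = 2138.6
  [4.25→10.25]: (267.6+51.6)/2 × 6 = 957.6
  Sum = 3303.75 µg/L·h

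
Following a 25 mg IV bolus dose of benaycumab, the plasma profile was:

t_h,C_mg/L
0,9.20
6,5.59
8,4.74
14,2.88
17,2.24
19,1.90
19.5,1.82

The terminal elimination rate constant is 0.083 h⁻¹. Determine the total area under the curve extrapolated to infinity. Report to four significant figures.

AUC = 112.2 mg/L·h

Trapezoidal AUC_0→19.5:
  [0→6]: (9.20+5.59)/2 × 6 = 44.37
  [6→8]: (5.59+4.74)/2 × 2 = 10.33
  [8→14]: (4.74+2.88)/2 × 6 = 22.86
  [14→17]: (2.88+2.24)/2 × 3 = 7.68
  [17→19]: (2.24+1.90)/2 × 2 = 4.14
  [19→19.5]: (1.90+1.82)/2 × 0.5 = 0.93
  Sum = 90.31 mg/L·h
Extrapolated tail: C_last / k_e = 1.82 / 0.083 = 21.928
AUC_0→∞ = 90.31 + 21.928 = 112.238 mg/L·h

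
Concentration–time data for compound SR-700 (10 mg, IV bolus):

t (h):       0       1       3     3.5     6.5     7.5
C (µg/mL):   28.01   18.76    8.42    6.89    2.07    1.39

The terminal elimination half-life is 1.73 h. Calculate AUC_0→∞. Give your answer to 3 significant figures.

AUC = 73.0 µg/mL·h

Trapezoidal AUC_0→7.5:
  [0→1]: (28.01+18.76)/2 × 1 = 23.385
  [1→3]: (18.76+8.42)/2 × 2 = 27.18
  [3→3.5]: (8.42+6.89)/2 × 0.5 = 3.8275
  [3.5→6.5]: (6.89+2.07)/2 × 3 = 13.44
  [6.5→7.5]: (2.07+1.39)/2 × 1 = 1.73
  Sum = 69.5625 µg/mL·h
k_e = ln2 / t½ = 0.693147 / 1.73 = 0.4007 h^-1
Extrapolated tail: C_last / k_e = 1.39 / 0.4007 = 3.469
AUC_0→∞ = 69.5625 + 3.469 = 73.0315 µg/mL·h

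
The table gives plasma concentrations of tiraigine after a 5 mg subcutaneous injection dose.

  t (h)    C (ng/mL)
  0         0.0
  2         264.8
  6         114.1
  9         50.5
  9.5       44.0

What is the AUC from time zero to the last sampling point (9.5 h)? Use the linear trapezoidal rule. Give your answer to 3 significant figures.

AUC = 1290 ng/mL·h

Trapezoidal AUC_0→9.5:
  [0→2]: (0.0+264.8)/2 × 2 = 264.8
  [2→6]: (264.8+114.1)/2 × 4 = 757.8
  [6→9]: (114.1+50.5)/2 × 3 = 246.9
  [9→9.5]: (50.5+44.0)/2 × 0.5 = 23.625
  Sum = 1293.125 ng/mL·h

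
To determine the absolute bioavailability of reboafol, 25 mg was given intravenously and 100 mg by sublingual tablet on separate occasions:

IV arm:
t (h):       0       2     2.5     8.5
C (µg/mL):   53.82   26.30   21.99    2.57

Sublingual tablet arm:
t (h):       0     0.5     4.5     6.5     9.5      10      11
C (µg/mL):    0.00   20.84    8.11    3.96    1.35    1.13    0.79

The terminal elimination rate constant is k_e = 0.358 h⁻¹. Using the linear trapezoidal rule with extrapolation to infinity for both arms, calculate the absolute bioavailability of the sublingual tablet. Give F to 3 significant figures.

F = 0.126

Trapezoidal AUC_0→8.5 (IV):
  [0→2]: (53.82+26.30)/2 × 2 = 80.12
  [2→2.5]: (26.30+21.99)/2 × 0.5 = 12.0725
  [2.5→8.5]: (21.99+2.57)/2 × 6 = 73.68
  Sum = 165.8725 µg/mL·h
IV tail: 2.57/0.358 = 7.179; AUC_iv,0→∞ = 165.8725 + 7.179 = 173.0515 µg/mL·h
Trapezoidal AUC_0→11 (sublingual tablet):
  [0→0.5]: (0.00+20.84)/2 × 0.5 = 5.21
  [0.5→4.5]: (20.84+8.11)/2 × 4 = 57.9
  [4.5→6.5]: (8.11+3.96)/2 × 2 = 12.07
  [6.5→9.5]: (3.96+1.35)/2 × 3 = 7.965
  [9.5→10]: (1.35+1.13)/2 × 0.5 = 0.62
  [10→11]: (1.13+0.79)/2 × 1 = 0.96
  Sum = 84.725 µg/mL·h
sublingual tablet tail: 0.79/0.358 = 2.207; AUC_ev,0→∞ = 84.725 + 2.207 = 86.932 µg/mL·h
F = (AUC_ev/D_ev)/(AUC_iv/D_iv) = (86.932/100)/(173.0515/25) = 0.86932/6.92206 = 0.1256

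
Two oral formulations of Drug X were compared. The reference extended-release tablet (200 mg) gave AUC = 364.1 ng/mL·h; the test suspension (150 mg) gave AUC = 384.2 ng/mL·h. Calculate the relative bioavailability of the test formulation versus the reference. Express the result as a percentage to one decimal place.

F_rel = 140.7%

F_rel = (AUC_test/D_test) / (AUC_ref/D_ref)
      = (384.2/150) / (364.1/200)
      = 2.56133 / 1.8205 = 1.4069 = 140.69%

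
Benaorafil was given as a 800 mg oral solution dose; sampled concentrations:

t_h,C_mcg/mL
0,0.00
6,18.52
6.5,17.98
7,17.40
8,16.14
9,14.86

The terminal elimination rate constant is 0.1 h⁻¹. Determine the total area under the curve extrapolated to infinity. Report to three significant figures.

AUC = 254 mcg/mL·h

Trapezoidal AUC_0→9:
  [0→6]: (0.00+18.52)/2 × 6 = 55.56
  [6→6.5]: (18.52+17.98)/2 × 0.5 = 9.125
  [6.5→7]: (17.98+17.40)/2 × 0.5 = 8.845
  [7→8]: (17.40+16.14)/2 × 1 = 16.77
  [8→9]: (16.14+14.86)/2 × 1 = 15.5
  Sum = 105.8 mcg/mL·h
Extrapolated tail: C_last / k_e = 14.86 / 0.1 = 148.600
AUC_0→∞ = 105.8 + 148.600 = 254.4 mcg/mL·h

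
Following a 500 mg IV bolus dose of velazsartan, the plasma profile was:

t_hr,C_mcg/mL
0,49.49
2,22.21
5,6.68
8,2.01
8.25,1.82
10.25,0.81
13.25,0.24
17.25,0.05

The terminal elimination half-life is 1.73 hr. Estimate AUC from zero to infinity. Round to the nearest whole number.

Trapezoidal AUC_0→17.25:
  [0→2]: (49.49+22.21)/2 × 2 = 71.7
  [2→5]: (22.21+6.68)/2 × 3 = 43.335
  [5→8]: (6.68+2.01)/2 × 3 = 13.035
  [8→8.25]: (2.01+1.82)/2 × 0.25 = 0.47875
  [8.25→10.25]: (1.82+0.81)/2 × 2 = 2.63
  [10.25→13.25]: (0.81+0.24)/2 × 3 = 1.575
  [13.25→17.25]: (0.24+0.05)/2 × 4 = 0.58
  Sum = 133.33375 mcg/mL·hr
k_e = ln2 / t½ = 0.693147 / 1.73 = 0.4007 hr^-1
Extrapolated tail: C_last / k_e = 0.05 / 0.4007 = 0.125
AUC_0→∞ = 133.33375 + 0.125 = 133.45875 mcg/mL·hr

AUC = 133 mcg/mL·hr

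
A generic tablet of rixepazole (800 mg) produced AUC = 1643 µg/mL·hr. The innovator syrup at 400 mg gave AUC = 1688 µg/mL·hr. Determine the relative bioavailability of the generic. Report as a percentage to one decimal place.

F_rel = (AUC_test/D_test) / (AUC_ref/D_ref)
      = (1643/800) / (1688/400)
      = 2.05375 / 4.22 = 0.4867 = 48.67%

F_rel = 48.7%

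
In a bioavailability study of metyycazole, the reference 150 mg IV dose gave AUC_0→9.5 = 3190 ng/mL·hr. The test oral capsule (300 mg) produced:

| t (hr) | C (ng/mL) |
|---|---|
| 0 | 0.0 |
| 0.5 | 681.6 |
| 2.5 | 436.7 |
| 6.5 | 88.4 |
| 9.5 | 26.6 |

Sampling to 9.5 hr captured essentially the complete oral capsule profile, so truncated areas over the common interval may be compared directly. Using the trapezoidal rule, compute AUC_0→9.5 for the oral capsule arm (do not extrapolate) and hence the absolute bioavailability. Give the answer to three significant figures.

Trapezoidal AUC_0→9.5 (oral capsule):
  [0→0.5]: (0.0+681.6)/2 × 0.5 = 170.4
  [0.5→2.5]: (681.6+436.7)/2 × 2 = 1118.3
  [2.5→6.5]: (436.7+88.4)/2 × 4 = 1050.2
  [6.5→9.5]: (88.4+26.6)/2 × 3 = 172.5
  Sum = 2511.4 ng/mL·hr
F = (AUC_ev/D_ev)/(AUC_iv/D_iv) = (2511.4/300)/(3190/150) = 8.37133/21.2667 = 0.3936

F = 0.394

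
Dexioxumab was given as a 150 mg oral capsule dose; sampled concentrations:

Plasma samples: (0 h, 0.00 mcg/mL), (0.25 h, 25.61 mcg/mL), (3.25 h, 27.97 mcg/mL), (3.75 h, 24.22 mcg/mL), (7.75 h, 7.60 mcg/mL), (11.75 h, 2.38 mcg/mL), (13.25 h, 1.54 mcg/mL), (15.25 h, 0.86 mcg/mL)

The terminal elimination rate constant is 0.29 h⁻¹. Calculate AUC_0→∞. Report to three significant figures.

AUC = 189 mcg/mL·h

Trapezoidal AUC_0→15.25:
  [0→0.25]: (0.00+25.61)/2 × 0.25 = 3.20125
  [0.25→3.25]: (25.61+27.97)/2 × 3 = 80.37
  [3.25→3.75]: (27.97+24.22)/2 × 0.5 = 13.0475
  [3.75→7.75]: (24.22+7.60)/2 × 4 = 63.64
  [7.75→11.75]: (7.60+2.38)/2 × 4 = 19.96
  [11.75→13.25]: (2.38+1.54)/2 × 1.5 = 2.94
  [13.25→15.25]: (1.54+0.86)/2 × 2 = 2.4
  Sum = 185.55875 mcg/mL·h
Extrapolated tail: C_last / k_e = 0.86 / 0.29 = 2.966
AUC_0→∞ = 185.55875 + 2.966 = 188.52475 mcg/mL·h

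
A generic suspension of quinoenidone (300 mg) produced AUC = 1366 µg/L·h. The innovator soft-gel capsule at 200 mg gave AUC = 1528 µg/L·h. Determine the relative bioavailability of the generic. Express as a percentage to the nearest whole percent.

F_rel = 60%

F_rel = (AUC_test/D_test) / (AUC_ref/D_ref)
      = (1366/300) / (1528/200)
      = 4.55333 / 7.64 = 0.5960 = 59.60%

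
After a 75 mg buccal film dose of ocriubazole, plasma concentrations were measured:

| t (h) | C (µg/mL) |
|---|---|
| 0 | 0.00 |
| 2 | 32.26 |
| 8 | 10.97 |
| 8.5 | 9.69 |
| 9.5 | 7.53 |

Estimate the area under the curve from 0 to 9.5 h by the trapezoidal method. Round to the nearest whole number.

AUC = 176 µg/mL·h

Trapezoidal AUC_0→9.5:
  [0→2]: (0.00+32.26)/2 × 2 = 32.26
  [2→8]: (32.26+10.97)/2 × 6 = 129.69
  [8→8.5]: (10.97+9.69)/2 × 0.5 = 5.165
  [8.5→9.5]: (9.69+7.53)/2 × 1 = 8.61
  Sum = 175.725 µg/mL·h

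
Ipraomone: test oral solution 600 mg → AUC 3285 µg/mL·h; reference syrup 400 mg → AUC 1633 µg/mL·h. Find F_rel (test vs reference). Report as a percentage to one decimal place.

F_rel = 134.1%

F_rel = (AUC_test/D_test) / (AUC_ref/D_ref)
      = (3285/600) / (1633/400)
      = 5.475 / 4.0825 = 1.3411 = 134.11%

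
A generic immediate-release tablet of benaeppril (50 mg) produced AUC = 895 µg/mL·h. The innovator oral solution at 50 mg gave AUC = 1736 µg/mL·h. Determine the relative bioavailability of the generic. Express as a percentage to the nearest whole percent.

F_rel = (AUC_test/D_test) / (AUC_ref/D_ref)
      = (895/50) / (1736/50)
      = 17.9 / 34.72 = 0.5156 = 51.56%

F_rel = 52%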